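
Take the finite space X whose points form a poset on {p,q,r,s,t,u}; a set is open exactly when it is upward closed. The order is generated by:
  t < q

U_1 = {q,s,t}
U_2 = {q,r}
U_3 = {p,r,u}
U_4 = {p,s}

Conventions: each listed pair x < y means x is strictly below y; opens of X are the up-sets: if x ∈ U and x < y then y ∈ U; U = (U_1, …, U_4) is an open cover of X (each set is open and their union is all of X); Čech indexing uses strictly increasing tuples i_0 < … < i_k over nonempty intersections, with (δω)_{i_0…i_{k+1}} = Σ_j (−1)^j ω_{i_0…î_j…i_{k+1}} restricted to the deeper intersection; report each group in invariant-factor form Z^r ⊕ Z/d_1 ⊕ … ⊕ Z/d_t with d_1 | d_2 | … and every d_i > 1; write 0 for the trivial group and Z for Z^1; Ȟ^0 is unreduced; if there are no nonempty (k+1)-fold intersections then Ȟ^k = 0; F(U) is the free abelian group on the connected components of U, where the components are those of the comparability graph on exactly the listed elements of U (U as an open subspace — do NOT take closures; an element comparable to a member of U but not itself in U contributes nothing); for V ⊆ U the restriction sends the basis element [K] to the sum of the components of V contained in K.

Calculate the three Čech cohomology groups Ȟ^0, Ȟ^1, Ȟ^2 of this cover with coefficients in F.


nonempty intersections:
  U12={q} U14={s} U23={r} U34={p}
components per intersection:
  U1: {q,t} {s}
  U2: {q} {r}
  U3: {p} {r} {u}
  U4: {p} {s}
  U12: {q}
  U14: {s}
  U23: {r}
  U34: {p}
C dims 9,4; δ0: rk 4, SNF 1^4
Ȟ^0: (9−4)−0=5 ⇒ Z^5
Ȟ^1: (4−0)−4=0 ⇒ 0
Ȟ^2: (0−0)−0=0 ⇒ 0

Ȟ^0(U;F) ≅ Z^5, Ȟ^1(U;F) ≅ 0, Ȟ^2(U;F) ≅ 0


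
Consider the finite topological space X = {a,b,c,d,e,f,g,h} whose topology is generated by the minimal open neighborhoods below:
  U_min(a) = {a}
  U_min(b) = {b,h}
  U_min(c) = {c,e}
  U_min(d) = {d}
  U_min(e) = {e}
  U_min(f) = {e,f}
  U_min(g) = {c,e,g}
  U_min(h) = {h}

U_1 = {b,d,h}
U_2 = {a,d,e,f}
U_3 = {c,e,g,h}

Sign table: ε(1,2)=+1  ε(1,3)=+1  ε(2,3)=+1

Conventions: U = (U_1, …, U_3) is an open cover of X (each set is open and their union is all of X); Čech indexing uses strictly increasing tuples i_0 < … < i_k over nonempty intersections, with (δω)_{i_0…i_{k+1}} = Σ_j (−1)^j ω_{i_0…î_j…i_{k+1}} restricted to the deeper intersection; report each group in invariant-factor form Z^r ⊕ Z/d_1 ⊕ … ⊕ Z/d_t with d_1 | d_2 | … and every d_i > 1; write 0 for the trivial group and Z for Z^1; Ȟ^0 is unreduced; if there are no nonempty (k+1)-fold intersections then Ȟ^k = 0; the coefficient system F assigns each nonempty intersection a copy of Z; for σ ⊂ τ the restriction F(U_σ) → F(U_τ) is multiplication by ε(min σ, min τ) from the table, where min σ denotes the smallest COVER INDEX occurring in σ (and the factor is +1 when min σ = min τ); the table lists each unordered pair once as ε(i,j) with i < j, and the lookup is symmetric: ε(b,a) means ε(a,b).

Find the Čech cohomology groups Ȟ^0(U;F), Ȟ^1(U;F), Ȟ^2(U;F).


Ȟ^0 = Z, Ȟ^1 = Z, Ȟ^2 = 0

nerve simplices:
  U12={d} U13={h} U23={e}
C dims 3,3; δ0: rk 2, SNF 1^2
degree 0: 3−2−0 = 1 → Ȟ^0 ≅ Z
degree 1: 3−0−2 = 1 → Ȟ^1 ≅ Z
degree 2: 0−0−0 = 0 → Ȟ^2 ≅ 0


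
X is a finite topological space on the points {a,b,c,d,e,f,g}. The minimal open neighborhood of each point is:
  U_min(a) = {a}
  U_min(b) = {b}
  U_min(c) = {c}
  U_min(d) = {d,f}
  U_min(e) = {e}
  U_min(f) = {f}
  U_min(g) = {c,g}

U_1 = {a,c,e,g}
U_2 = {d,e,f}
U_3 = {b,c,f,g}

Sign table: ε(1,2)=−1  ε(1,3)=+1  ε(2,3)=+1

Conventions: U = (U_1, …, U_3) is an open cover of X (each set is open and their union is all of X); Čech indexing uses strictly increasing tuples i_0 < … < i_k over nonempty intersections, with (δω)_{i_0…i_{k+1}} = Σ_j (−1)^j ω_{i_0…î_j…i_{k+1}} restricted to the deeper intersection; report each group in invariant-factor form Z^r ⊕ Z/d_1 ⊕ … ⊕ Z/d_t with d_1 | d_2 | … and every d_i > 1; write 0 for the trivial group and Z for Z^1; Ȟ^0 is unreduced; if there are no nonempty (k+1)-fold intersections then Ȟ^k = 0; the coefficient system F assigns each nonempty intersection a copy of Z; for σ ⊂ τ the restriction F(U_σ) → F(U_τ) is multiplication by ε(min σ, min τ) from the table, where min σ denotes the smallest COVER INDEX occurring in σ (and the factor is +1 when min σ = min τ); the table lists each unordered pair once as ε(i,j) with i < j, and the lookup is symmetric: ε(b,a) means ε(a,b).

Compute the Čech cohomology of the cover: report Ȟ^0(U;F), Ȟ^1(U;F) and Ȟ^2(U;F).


Ȟ^0(U;F) ≅ 0, Ȟ^1(U;F) ≅ Z/2 and Ȟ^2(U;F) ≅ 0

nerve of the cover:
  U12={e} U13={c,g} U23={f}
C dims 3,3; δ0: rk 3, SNF 1^2·2
Ȟ^0 = (3 − 3) − 0 = 0, so Ȟ^0 ≅ 0
Ȟ^1 = (3 − 0) − 3 = 0 plus torsion [2], so Ȟ^1 ≅ Z/2
Ȟ^2 = (0 − 0) − 0 = 0, so Ȟ^2 ≅ 0


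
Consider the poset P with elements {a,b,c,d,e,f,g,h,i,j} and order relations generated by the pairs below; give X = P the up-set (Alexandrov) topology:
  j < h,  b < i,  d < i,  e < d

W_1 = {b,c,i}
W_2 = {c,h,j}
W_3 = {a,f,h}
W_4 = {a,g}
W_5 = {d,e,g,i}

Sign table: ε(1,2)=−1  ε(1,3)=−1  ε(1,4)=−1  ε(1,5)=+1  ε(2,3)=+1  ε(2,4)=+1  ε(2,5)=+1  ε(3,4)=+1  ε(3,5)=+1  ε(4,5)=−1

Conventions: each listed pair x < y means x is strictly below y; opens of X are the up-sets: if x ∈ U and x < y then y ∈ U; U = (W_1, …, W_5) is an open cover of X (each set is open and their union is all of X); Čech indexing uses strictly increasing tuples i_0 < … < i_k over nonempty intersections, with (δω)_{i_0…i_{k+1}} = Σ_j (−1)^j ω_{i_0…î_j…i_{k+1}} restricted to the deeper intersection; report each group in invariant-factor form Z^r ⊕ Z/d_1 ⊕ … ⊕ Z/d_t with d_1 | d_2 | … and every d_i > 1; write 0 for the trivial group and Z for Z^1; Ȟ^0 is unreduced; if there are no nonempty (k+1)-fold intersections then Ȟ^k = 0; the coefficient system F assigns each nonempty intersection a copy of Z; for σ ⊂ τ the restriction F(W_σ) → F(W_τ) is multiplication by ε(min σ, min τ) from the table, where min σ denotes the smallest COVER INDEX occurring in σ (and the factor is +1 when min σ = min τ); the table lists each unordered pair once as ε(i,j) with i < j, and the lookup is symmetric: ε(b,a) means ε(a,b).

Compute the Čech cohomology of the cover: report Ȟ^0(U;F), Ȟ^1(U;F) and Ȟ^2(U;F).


nonempty overlaps:
  W12={c} W15={i} W23={h} W34={a} W45={g}
C dims 5,5; δ0: rk 4, SNF 1^4
degree 0: 5−4−0 = 1 → Ȟ^0 ≅ Z
degree 1: 5−0−4 = 1 → Ȟ^1 ≅ Z
degree 2: 0−0−0 = 0 → Ȟ^2 ≅ 0

Ȟ^0 ≅ Z, Ȟ^1 ≅ Z, Ȟ^2 ≅ 0


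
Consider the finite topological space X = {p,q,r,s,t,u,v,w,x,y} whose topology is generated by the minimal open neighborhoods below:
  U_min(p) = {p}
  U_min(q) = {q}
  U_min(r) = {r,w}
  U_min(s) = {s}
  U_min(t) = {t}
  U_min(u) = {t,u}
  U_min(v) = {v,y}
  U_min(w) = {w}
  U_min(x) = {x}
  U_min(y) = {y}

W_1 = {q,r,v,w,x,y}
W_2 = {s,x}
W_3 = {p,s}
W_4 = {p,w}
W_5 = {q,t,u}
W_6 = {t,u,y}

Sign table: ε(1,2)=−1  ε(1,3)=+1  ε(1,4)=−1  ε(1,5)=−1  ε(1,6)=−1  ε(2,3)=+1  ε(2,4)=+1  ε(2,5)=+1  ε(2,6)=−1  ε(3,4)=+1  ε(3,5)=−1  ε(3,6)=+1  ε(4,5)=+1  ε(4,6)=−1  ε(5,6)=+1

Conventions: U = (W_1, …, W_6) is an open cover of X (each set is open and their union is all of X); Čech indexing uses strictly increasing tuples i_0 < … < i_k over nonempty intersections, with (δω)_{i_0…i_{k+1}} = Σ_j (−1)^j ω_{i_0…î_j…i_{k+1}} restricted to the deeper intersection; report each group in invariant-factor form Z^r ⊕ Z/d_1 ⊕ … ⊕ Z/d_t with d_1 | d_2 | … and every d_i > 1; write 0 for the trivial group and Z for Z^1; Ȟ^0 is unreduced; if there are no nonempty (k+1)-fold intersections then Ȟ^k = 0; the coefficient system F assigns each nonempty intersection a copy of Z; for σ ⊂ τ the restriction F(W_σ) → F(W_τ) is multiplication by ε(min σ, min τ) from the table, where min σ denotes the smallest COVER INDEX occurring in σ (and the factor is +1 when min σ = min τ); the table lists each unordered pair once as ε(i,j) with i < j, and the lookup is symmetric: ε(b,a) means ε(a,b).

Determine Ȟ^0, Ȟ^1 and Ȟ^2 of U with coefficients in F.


Ȟ^0 ≅ Z, Ȟ^1 ≅ Z^2 and Ȟ^2 ≅ 0

nonempty intersections:
  W12={x} W14={w} W15={q} W16={y} W23={s} W34={p} W56={t,u}
C dims 6,7; δ0: rk 5, SNF 1^5
Ȟ^0: (6−5)−0=1 ⇒ Z
Ȟ^1: (7−0)−5=2 ⇒ Z^2
Ȟ^2: (0−0)−0=0 ⇒ 0


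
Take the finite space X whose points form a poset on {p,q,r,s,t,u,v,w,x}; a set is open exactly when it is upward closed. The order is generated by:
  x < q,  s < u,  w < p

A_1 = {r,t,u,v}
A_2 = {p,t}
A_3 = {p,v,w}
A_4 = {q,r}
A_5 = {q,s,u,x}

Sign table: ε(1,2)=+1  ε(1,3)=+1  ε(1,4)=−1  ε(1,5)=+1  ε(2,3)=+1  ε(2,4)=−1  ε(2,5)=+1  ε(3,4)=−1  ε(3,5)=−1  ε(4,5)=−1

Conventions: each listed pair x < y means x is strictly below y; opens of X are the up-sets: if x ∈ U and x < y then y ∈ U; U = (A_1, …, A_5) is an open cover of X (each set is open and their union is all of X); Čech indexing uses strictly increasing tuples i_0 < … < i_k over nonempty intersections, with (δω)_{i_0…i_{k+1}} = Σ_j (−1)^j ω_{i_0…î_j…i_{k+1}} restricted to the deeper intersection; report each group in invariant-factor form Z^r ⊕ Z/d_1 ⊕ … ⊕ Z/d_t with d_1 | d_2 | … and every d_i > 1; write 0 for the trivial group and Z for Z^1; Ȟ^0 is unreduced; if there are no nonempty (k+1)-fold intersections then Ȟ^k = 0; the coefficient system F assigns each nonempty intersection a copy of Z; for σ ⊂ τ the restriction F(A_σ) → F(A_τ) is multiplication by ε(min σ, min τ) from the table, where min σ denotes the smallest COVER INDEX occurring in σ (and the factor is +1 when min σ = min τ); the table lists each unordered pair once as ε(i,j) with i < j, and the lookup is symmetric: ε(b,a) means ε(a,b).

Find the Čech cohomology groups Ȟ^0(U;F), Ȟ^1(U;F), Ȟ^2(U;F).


nerve simplices:
  A12={t} A13={v} A14={r} A15={u} A23={p} A45={q}
C dims 5,6; δ0: rk 4, SNF 1^4
degree 0: 5−4−0 = 1 → Ȟ^0 ≅ Z
degree 1: 6−0−4 = 2 → Ȟ^1 ≅ Z^2
degree 2: 0−0−0 = 0 → Ȟ^2 ≅ 0

Ȟ^0(U;F) ≅ Z,  Ȟ^1(U;F) ≅ Z^2,  Ȟ^2(U;F) ≅ 0


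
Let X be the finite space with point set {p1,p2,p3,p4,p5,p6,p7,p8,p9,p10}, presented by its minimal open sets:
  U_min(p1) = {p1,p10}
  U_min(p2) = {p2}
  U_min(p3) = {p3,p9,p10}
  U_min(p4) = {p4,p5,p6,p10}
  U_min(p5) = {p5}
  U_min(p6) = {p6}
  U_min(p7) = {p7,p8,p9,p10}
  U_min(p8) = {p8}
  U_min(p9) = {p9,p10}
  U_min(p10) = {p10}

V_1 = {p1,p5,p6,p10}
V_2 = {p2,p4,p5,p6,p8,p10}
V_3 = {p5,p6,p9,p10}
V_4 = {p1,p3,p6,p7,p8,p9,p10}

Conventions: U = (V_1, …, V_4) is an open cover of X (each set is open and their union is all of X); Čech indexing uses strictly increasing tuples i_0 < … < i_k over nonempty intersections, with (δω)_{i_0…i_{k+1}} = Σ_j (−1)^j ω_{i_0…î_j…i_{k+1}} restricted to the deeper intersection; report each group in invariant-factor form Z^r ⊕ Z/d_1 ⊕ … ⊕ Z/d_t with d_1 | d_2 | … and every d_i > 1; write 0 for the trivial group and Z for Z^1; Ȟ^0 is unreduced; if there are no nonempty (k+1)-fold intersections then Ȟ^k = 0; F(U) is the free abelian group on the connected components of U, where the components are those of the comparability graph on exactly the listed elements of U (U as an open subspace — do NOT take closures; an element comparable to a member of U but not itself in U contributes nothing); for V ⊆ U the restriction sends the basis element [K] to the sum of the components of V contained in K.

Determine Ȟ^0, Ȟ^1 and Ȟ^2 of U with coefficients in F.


Ȟ^0 ≅ Z^2,  Ȟ^1 ≅ 0,  Ȟ^2 ≅ 0

nonempty overlaps:
  V12={p5,p6,p10} V13={p5,p6,p10} V14={p1,p6,p10} V23={p5,p6,p10} V24={p6,p8,p10} V34={p6,p9,p10}
  V123={p5,p6,p10} V124={p6,p10} V134={p6,p10} V234={p6,p10}
  V1234={p6,p10}
components per intersection:
  V1: {p1,p10} {p5} {p6}
  V2: {p2} {p4,p5,p6,p10} {p8}
  V3: {p5} {p6} {p9,p10}
  V4: {p1,p3,p7,p8,p9,p10} {p6}
  V12: {p5} {p6} {p10}
  V13: {p5} {p6} {p10}
  V14: {p1,p10} {p6}
  V23: {p5} {p6} {p10}
  V24: {p6} {p8} {p10}
  V34: {p6} {p9,p10}
  V123: {p5} {p6} {p10}
  V124: {p6} {p10}
  V134: {p6} {p10}
  V234: {p6} {p10}
  V1234: {p6} {p10}
C dims 11,16,9,2; δ0: rk 9, SNF 1^9; δ1: rk 7, SNF 1^7; δ2: rk 2, SNF 1^2
degree 0: 11−9−0 = 2 → Ȟ^0 ≅ Z^2
degree 1: 16−7−9 = 0 → Ȟ^1 ≅ 0
degree 2: 9−2−7 = 0 → Ȟ^2 ≅ 0


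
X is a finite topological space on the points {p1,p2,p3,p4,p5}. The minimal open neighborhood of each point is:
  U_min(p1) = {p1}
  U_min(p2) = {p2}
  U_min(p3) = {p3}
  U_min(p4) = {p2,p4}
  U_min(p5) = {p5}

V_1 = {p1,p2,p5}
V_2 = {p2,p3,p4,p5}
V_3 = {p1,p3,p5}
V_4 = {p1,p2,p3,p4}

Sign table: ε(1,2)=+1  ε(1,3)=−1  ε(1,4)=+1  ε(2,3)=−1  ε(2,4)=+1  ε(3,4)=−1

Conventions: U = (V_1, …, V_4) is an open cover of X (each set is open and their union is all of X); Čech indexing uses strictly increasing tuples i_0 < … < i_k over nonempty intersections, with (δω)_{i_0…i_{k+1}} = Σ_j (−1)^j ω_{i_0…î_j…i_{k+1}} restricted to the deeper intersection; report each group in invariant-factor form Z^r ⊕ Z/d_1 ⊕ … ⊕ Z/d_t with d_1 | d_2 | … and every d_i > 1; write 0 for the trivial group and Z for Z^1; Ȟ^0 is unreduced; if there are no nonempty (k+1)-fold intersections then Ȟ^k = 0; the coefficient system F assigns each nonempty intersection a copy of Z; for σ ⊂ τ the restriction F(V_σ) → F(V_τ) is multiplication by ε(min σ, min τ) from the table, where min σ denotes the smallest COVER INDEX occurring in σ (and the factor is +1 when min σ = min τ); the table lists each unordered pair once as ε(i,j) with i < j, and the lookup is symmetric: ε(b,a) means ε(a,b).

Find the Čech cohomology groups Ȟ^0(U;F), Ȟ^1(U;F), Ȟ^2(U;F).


Ȟ^0 = Z, Ȟ^1 = 0 and Ȟ^2 = Z

nerve simplices:
  V12={p2,p5} V13={p1,p5} V14={p1,p2} V23={p3,p5} V24={p2,p3,p4} V34={p1,p3}
  V123={p5} V124={p2} V134={p1} V234={p3}
C dims 4,6,4; δ0: rk 3, SNF 1^3; δ1: rk 3, SNF 1^3
degree 0: 4−3−0 = 1 → Ȟ^0 ≅ Z
degree 1: 6−3−3 = 0 → Ȟ^1 ≅ 0
degree 2: 4−0−3 = 1 → Ȟ^2 ≅ Z


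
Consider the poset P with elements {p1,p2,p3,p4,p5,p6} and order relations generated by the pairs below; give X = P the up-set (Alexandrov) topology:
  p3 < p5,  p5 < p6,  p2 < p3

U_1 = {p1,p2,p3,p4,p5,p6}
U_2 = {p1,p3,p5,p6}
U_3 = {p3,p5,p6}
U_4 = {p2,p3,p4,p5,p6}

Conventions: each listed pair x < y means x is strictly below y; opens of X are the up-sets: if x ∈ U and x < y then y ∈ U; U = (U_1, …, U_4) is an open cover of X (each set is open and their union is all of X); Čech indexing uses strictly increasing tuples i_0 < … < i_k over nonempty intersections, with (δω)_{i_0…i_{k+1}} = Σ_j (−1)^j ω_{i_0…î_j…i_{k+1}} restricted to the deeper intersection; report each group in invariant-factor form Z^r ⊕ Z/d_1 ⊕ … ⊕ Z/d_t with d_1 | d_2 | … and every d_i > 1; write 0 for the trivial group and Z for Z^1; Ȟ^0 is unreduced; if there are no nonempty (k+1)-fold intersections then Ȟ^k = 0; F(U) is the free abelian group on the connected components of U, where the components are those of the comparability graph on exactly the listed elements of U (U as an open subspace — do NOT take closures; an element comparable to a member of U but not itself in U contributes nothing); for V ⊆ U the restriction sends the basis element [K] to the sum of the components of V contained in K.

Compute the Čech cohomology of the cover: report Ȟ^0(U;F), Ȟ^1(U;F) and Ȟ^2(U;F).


Ȟ^0 = Z^3, Ȟ^1 = 0, Ȟ^2 = 0

nerve simplices:
  U12={p1,p3,p5,p6} U13={p3,p5,p6} U14={p2,p3,p4,p5,p6} U23={p3,p5,p6} U24={p3,p5,p6} U34={p3,p5,p6}
  U123={p3,p5,p6} U124={p3,p5,p6} U134={p3,p5,p6} U234={p3,p5,p6}
  U1234={p3,p5,p6}
components per intersection:
  U1: {p1} {p2,p3,p5,p6} {p4}
  U2: {p1} {p3,p5,p6}
  U3: {p3,p5,p6}
  U4: {p2,p3,p5,p6} {p4}
  U12: {p1} {p3,p5,p6}
  U13: {p3,p5,p6}
  U14: {p2,p3,p5,p6} {p4}
  U23: {p3,p5,p6}
  U24: {p3,p5,p6}
  U34: {p3,p5,p6}
  U123: {p3,p5,p6}
  U124: {p3,p5,p6}
  U134: {p3,p5,p6}
  U234: {p3,p5,p6}
  U1234: {p3,p5,p6}
C dims 8,8,4,1; δ0: rk 5, SNF 1^5; δ1: rk 3, SNF 1^3; δ2: rk 1, SNF 1^1
degree 0: 8−5−0 = 3 → Ȟ^0 ≅ Z^3
degree 1: 8−3−5 = 0 → Ȟ^1 ≅ 0
degree 2: 4−1−3 = 0 → Ȟ^2 ≅ 0


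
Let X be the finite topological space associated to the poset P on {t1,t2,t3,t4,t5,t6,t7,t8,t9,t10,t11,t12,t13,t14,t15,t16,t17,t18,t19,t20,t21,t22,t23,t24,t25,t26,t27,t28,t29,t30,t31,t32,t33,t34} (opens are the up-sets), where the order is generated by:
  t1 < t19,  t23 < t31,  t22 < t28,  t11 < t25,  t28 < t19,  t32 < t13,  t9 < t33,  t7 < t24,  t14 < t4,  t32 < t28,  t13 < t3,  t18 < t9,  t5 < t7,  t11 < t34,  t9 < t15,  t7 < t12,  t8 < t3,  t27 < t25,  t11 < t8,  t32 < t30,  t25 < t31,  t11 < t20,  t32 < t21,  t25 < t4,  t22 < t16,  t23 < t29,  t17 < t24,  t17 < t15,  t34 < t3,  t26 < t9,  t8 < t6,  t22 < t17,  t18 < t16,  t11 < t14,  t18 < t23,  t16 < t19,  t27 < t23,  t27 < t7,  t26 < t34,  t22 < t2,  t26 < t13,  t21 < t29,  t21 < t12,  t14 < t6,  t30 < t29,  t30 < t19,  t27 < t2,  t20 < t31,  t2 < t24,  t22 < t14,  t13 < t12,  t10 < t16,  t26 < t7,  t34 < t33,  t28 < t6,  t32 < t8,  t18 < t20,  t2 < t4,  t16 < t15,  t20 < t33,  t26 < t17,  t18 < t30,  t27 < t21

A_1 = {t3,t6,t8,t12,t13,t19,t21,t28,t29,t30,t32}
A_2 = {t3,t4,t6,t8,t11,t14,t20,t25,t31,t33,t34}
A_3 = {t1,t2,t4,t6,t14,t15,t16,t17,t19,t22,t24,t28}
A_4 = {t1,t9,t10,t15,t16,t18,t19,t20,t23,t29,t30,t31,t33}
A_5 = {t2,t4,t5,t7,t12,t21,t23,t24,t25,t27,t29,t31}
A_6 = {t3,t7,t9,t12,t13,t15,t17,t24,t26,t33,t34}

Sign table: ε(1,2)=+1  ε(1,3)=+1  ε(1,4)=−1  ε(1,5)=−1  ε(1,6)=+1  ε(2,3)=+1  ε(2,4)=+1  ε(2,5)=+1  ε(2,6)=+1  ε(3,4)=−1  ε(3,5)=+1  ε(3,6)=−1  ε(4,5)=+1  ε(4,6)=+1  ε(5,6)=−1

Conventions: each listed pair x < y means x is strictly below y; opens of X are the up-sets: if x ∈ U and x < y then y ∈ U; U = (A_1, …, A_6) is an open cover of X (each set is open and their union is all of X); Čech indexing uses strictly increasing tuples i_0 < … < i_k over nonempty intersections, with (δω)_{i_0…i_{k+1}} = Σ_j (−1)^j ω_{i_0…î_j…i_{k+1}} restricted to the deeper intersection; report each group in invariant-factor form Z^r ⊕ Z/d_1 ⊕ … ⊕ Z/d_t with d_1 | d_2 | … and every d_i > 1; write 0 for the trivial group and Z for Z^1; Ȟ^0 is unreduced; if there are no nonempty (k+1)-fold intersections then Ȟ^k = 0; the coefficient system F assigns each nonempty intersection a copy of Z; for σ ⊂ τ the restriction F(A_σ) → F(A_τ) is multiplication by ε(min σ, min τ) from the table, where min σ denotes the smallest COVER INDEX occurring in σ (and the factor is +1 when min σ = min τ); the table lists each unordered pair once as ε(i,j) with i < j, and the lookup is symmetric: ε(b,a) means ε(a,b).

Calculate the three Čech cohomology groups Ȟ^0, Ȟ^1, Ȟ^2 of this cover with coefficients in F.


Ȟ^0 ≅ 0, Ȟ^1 ≅ Z/2 and Ȟ^2 ≅ Z

nonempty overlaps:
  A12={t3,t6,t8} A13={t6,t19,t28} A14={t19,t29,t30} A15={t12,t21,t29} A16={t3,t12,t13} A23={t4,t6,t14} A24={t20,t31,t33} A25={t4,t25,t31} A26={t3,t33,t34} A34={t1,t15,t16,t19} A35={t2,t4,t24} A36={t15,t17,t24} A45={t23,t29,t31} A46={t9,t15,t33} A56={t7,t12,t24}
  A123={t6} A126={t3} A134={t19} A145={t29} A156={t12} A235={t4} A245={t31} A246={t33} A346={t15} A356={t24}
C dims 6,15,10; δ0: rk 6, SNF 1^5·2; δ1: rk 9, SNF 1^9
degree 0: 6−6−0 = 0 → Ȟ^0 ≅ 0
degree 1: 15−9−6 = 0 plus torsion [2] → Ȟ^1 ≅ Z/2
degree 2: 10−0−9 = 1 → Ȟ^2 ≅ Z


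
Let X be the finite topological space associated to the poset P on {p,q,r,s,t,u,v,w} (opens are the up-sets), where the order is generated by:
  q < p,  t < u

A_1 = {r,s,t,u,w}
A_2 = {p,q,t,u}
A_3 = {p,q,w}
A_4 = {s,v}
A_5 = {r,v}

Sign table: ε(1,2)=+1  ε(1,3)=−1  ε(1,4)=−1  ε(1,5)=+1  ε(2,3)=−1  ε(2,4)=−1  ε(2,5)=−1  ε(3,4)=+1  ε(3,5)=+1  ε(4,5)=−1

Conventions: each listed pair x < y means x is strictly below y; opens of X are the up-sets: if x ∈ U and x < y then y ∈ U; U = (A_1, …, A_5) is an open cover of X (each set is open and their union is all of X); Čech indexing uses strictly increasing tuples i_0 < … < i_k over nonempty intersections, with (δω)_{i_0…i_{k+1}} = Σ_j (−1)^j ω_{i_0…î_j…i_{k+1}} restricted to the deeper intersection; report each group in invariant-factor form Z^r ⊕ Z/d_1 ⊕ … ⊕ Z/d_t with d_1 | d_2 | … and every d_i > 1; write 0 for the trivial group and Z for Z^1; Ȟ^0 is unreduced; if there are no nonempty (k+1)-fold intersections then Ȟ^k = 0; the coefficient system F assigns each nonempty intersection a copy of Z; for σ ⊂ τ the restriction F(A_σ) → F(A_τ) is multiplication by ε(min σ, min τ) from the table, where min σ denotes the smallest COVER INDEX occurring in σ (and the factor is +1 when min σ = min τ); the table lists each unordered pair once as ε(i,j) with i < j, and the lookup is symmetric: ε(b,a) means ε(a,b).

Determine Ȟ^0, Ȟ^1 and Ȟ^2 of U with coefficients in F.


Ȟ^0(U;F) ≅ Z, Ȟ^1(U;F) ≅ Z^2 and Ȟ^2(U;F) ≅ 0

nonempty overlaps:
  A12={t,u} A13={w} A14={s} A15={r} A23={p,q} A45={v}
C dims 5,6; δ0: rk 4, SNF 1^4
degree 0: 5−4−0 = 1 → Ȟ^0 ≅ Z
degree 1: 6−0−4 = 2 → Ȟ^1 ≅ Z^2
degree 2: 0−0−0 = 0 → Ȟ^2 ≅ 0


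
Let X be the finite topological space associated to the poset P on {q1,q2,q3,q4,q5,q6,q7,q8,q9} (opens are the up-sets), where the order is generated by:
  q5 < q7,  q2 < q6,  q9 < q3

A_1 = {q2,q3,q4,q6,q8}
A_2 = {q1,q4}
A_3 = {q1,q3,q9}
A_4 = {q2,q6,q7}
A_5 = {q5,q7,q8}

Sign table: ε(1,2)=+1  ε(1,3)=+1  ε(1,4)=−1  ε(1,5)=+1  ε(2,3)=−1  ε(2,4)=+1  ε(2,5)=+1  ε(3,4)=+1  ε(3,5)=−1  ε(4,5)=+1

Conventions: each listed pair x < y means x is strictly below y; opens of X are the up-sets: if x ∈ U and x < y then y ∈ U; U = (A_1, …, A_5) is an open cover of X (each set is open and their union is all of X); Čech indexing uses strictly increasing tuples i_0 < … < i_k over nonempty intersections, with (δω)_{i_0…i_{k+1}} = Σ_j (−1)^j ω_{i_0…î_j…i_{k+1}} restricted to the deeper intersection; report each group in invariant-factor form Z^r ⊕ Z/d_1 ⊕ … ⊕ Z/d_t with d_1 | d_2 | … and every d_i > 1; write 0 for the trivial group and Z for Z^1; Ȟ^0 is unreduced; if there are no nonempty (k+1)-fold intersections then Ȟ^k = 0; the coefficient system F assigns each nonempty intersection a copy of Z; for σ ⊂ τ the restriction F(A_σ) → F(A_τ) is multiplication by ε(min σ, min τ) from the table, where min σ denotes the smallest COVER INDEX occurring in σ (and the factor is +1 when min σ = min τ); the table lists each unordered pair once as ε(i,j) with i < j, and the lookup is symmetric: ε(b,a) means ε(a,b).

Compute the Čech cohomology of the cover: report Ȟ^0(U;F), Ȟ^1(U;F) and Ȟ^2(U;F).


Ȟ^0(U;F) ≅ 0, Ȟ^1(U;F) ≅ Z ⊕ Z/2 and Ȟ^2(U;F) ≅ 0

nerve simplices:
  A12={q4} A13={q3} A14={q2,q6} A15={q8} A23={q1} A45={q7}
C dims 5,6; δ0: rk 5, SNF 1^4·2
degree 0: 5−5−0 = 0 → Ȟ^0 ≅ 0
degree 1: 6−0−5 = 1 plus torsion [2] → Ȟ^1 ≅ Z ⊕ Z/2
degree 2: 0−0−0 = 0 → Ȟ^2 ≅ 0


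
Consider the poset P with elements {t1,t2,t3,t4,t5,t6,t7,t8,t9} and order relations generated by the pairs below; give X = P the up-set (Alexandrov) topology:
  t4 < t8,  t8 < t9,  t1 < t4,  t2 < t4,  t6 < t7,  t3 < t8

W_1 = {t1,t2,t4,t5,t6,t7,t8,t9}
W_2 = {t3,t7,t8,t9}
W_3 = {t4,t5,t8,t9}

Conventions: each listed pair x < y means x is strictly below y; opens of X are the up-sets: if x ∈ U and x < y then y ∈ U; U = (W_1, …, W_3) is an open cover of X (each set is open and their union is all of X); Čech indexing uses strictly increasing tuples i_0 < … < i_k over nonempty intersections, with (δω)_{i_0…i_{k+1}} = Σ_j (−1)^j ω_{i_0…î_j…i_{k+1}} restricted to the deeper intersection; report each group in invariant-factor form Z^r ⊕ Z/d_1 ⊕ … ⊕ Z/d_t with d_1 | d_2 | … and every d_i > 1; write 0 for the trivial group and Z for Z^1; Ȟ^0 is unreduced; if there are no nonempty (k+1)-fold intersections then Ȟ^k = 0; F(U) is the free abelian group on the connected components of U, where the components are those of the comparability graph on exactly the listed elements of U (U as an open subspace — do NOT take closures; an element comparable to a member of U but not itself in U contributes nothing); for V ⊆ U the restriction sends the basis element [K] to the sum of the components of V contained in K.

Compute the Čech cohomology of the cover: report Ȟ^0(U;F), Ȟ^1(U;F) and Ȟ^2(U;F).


Ȟ^0 = Z^3,  Ȟ^1 = 0,  Ȟ^2 = 0

nerve of the cover:
  W12={t7,t8,t9} W13={t4,t5,t8,t9} W23={t8,t9}
  W123={t8,t9}
components per intersection:
  W1: {t1,t2,t4,t8,t9} {t5} {t6,t7}
  W2: {t3,t8,t9} {t7}
  W3: {t4,t8,t9} {t5}
  W12: {t7} {t8,t9}
  W13: {t4,t8,t9} {t5}
  W23: {t8,t9}
  W123: {t8,t9}
C dims 7,5,1; δ0: rk 4, SNF 1^4; δ1: rk 1, SNF 1^1
Ȟ^0 = (7 − 4) − 0 = 3, so Ȟ^0 ≅ Z^3
Ȟ^1 = (5 − 1) − 4 = 0, so Ȟ^1 ≅ 0
Ȟ^2 = (1 − 0) − 1 = 0, so Ȟ^2 ≅ 0


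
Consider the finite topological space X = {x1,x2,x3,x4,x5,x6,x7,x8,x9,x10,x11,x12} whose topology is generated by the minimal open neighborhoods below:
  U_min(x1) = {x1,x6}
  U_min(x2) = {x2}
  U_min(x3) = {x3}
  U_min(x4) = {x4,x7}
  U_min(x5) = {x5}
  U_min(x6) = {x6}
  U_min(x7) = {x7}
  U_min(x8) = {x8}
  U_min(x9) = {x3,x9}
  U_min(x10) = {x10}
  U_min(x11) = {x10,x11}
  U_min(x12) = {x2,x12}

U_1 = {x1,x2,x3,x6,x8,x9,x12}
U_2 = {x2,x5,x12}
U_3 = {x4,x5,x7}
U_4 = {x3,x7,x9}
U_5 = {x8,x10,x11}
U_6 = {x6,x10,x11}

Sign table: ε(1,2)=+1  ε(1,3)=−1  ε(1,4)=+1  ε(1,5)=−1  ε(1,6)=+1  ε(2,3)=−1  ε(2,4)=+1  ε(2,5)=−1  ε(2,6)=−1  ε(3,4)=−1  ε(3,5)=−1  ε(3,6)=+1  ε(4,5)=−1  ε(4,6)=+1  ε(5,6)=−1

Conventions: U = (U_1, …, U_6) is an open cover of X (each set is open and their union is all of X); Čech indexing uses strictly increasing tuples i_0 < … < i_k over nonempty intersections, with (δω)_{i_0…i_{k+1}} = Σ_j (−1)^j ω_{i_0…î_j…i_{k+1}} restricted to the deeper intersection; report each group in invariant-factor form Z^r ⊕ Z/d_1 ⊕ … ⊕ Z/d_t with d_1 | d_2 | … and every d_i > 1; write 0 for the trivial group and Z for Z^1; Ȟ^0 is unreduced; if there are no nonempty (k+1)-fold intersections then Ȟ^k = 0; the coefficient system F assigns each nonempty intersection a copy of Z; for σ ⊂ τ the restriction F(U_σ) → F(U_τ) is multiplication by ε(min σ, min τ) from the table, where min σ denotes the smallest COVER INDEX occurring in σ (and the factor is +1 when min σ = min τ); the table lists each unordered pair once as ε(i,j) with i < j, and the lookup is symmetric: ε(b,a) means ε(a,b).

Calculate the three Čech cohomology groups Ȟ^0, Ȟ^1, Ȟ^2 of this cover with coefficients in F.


Ȟ^0(U;F) ≅ Z, Ȟ^1(U;F) ≅ Z^2 and Ȟ^2(U;F) ≅ 0

nonempty intersections:
  U12={x2,x12} U14={x3,x9} U15={x8} U16={x6} U23={x5} U34={x7} U56={x10,x11}
C dims 6,7; δ0: rk 5, SNF 1^5
Ȟ^0: (6−5)−0=1 ⇒ Z
Ȟ^1: (7−0)−5=2 ⇒ Z^2
Ȟ^2: (0−0)−0=0 ⇒ 0


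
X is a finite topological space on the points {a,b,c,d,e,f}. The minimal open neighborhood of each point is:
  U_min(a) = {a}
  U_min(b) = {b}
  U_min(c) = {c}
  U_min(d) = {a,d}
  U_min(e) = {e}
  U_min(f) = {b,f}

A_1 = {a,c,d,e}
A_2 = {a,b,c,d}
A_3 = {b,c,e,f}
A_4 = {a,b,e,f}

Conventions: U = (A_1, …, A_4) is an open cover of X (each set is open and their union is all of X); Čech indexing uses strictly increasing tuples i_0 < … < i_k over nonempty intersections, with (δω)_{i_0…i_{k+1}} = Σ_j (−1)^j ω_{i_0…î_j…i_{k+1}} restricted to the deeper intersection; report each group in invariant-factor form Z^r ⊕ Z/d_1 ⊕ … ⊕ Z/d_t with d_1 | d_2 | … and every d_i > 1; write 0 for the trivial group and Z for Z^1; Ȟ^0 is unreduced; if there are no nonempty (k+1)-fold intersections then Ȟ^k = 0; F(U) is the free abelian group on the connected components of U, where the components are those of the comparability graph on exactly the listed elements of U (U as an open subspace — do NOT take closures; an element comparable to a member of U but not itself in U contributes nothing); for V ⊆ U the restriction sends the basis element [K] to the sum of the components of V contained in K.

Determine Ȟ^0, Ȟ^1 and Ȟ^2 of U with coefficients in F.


Ȟ^0 = Z^4; Ȟ^1 = 0; Ȟ^2 = 0

nerve simplices:
  A12={a,c,d} A13={c,e} A14={a,e} A23={b,c} A24={a,b} A34={b,e,f}
  A123={c} A124={a} A134={e} A234={b}
components per intersection:
  A1: {a,d} {c} {e}
  A2: {a,d} {b} {c}
  A3: {b,f} {c} {e}
  A4: {a} {b,f} {e}
  A12: {a,d} {c}
  A13: {c} {e}
  A14: {a} {e}
  A23: {b} {c}
  A24: {a} {b}
  A34: {b,f} {e}
  A123: {c}
  A124: {a}
  A134: {e}
  A234: {b}
C dims 12,12,4; δ0: rk 8, SNF 1^8; δ1: rk 4, SNF 1^4
degree 0: 12−8−0 = 4 → Ȟ^0 ≅ Z^4
degree 1: 12−4−8 = 0 → Ȟ^1 ≅ 0
degree 2: 4−0−4 = 0 → Ȟ^2 ≅ 0


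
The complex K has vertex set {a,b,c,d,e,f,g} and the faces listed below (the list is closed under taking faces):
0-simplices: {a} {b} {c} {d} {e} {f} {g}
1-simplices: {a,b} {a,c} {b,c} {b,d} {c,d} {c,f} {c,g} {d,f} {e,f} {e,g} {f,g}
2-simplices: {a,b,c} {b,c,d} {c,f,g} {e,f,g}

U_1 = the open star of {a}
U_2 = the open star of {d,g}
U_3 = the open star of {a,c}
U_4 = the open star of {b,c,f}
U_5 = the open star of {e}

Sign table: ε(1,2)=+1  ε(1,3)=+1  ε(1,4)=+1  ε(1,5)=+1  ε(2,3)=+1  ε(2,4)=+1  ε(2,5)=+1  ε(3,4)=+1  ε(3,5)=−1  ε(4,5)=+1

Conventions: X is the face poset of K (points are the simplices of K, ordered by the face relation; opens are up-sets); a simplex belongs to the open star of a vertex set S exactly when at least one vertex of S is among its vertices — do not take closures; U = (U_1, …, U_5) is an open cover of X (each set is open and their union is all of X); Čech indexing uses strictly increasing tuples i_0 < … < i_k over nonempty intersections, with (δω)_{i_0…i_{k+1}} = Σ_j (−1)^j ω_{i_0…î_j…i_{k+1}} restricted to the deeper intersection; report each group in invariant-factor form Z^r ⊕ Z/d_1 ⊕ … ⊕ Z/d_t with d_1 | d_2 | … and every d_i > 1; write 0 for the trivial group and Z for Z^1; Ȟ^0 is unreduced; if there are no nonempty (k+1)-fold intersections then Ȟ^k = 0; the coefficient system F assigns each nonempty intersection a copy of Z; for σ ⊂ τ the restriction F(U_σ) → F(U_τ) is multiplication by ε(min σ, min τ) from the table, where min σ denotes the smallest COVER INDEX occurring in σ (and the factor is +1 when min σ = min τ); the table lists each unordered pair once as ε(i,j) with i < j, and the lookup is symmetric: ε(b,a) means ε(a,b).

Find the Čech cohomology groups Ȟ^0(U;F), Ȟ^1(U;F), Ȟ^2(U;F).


nonempty intersections:
  U1={{a},{a,b},{a,c},{a,b,c}} U2={{d},{g},{b,d},{c,d},{c,g},{d,f},{e,g},{f,g},{b,c,d},{c,f,g},{e,f,g}} U3={{a},{c},{a,b},{a,c},{b,c},{c,d},{c,f},{c,g},{a,b,c},{b,c,d},{c,f,g}} U4={{b},{c},{f},{a,b},{a,c},{b,c},{b,d},{c,d},{c,f},{c,g},{d,f},{e,f},{f,g},{a,b,c},{b,c,d},{c,f,g},{e,f,g}} U5={{e},{e,f},{e,g},{e,f,g}}
  U13={{a},{a,b},{a,c},{a,b,c}} U14={{a,b},{a,c},{a,b,c}} U23={{c,d},{c,g},{b,c,d},{c,f,g}} U24={{b,d},{c,d},{c,g},{d,f},{f,g},{b,c,d},{c,f,g},{e,f,g}} U25={{e,g},{e,f,g}} U34={{c},{a,b},{a,c},{b,c},{c,d},{c,f},{c,g},{a,b,c},{b,c,d},{c,f,g}} U45={{e,f},{e,f,g}}
  U134={{a,b},{a,c},{a,b,c}} U234={{c,d},{c,g},{b,c,d},{c,f,g}} U245={{e,f,g}}
C dims 5,7,3; δ0: rk 4, SNF 1^4; δ1: rk 3, SNF 1^3
Ȟ^0: (5−4)−0=1 ⇒ Z
Ȟ^1: (7−3)−4=0 ⇒ 0
Ȟ^2: (3−0)−3=0 ⇒ 0

Ȟ^0(U;F) ≅ Z,  Ȟ^1(U;F) ≅ 0,  Ȟ^2(U;F) ≅ 0


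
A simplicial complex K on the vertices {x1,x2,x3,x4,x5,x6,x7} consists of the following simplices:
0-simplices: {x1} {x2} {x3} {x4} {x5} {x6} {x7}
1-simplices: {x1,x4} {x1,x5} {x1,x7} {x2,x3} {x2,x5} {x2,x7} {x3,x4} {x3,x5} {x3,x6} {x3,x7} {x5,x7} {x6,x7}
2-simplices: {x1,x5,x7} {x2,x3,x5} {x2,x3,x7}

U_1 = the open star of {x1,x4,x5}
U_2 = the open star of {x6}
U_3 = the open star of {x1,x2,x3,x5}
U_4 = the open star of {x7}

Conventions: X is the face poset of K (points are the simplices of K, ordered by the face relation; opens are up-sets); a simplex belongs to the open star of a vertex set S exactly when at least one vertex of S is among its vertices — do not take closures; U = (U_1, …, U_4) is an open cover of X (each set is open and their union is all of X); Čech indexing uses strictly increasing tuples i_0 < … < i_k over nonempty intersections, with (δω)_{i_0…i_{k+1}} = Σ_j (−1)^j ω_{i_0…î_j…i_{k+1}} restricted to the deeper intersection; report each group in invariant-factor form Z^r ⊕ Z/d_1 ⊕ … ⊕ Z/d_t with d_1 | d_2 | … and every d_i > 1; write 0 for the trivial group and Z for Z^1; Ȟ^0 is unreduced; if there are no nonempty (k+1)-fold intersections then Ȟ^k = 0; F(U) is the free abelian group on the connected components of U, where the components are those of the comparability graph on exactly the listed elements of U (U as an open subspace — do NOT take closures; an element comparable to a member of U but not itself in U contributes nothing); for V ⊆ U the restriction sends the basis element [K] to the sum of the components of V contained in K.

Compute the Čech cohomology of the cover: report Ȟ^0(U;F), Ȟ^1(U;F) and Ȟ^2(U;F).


cover nerve:
  U1={{x1},{x4},{x5},{x1,x4},{x1,x5},{x1,x7},{x2,x5},{x3,x4},{x3,x5},{x5,x7},{x1,x5,x7},{x2,x3,x5}} U2={{x6},{x3,x6},{x6,x7}} U3={{x1},{x2},{x3},{x5},{x1,x4},{x1,x5},{x1,x7},{x2,x3},{x2,x5},{x2,x7},{x3,x4},{x3,x5},{x3,x6},{x3,x7},{x5,x7},{x1,x5,x7},{x2,x3,x5},{x2,x3,x7}} U4={{x7},{x1,x7},{x2,x7},{x3,x7},{x5,x7},{x6,x7},{x1,x5,x7},{x2,x3,x7}}
  U13={{x1},{x5},{x1,x4},{x1,x5},{x1,x7},{x2,x5},{x3,x4},{x3,x5},{x5,x7},{x1,x5,x7},{x2,x3,x5}} U14={{x1,x7},{x5,x7},{x1,x5,x7}} U23={{x3,x6}} U24={{x6,x7}} U34={{x1,x7},{x2,x7},{x3,x7},{x5,x7},{x1,x5,x7},{x2,x3,x7}}
  U134={{x1,x7},{x5,x7},{x1,x5,x7}}
components per intersection:
  U1: {{x1},{x4},{x5},{x1,x4},{x1,x5},{x1,x7},{x2,x5},{x3,x4},{x3,x5},{x5,x7},{x1,x5,x7},{x2,x3,x5}}
  U2: {{x6},{x3,x6},{x6,x7}}
  U3: {{x1},{x2},{x3},{x5},{x1,x4},{x1,x5},{x1,x7},{x2,x3},{x2,x5},{x2,x7},{x3,x4},{x3,x5},{x3,x6},{x3,x7},{x5,x7},{x1,x5,x7},{x2,x3,x5},{x2,x3,x7}}
  U4: {{x7},{x1,x7},{x2,x7},{x3,x7},{x5,x7},{x6,x7},{x1,x5,x7},{x2,x3,x7}}
  U13: {{x1},{x5},{x1,x4},{x1,x5},{x1,x7},{x2,x5},{x3,x5},{x5,x7},{x1,x5,x7},{x2,x3,x5}} {{x3,x4}}
  U14: {{x1,x7},{x5,x7},{x1,x5,x7}}
  U23: {{x3,x6}}
  U24: {{x6,x7}}
  U34: {{x1,x7},{x5,x7},{x1,x5,x7}} {{x2,x7},{x3,x7},{x2,x3,x7}}
  U134: {{x1,x7},{x5,x7},{x1,x5,x7}}
C dims 4,7,1; δ0: rk 3, SNF 1^3; δ1: rk 1, SNF 1^1
Ȟ^0: (4−3)−0=1 ⇒ Z
Ȟ^1: (7−1)−3=3 ⇒ Z^3
Ȟ^2: (1−0)−1=0 ⇒ 0

Ȟ^0(U;F) ≅ Z, Ȟ^1(U;F) ≅ Z^3, Ȟ^2(U;F) ≅ 0


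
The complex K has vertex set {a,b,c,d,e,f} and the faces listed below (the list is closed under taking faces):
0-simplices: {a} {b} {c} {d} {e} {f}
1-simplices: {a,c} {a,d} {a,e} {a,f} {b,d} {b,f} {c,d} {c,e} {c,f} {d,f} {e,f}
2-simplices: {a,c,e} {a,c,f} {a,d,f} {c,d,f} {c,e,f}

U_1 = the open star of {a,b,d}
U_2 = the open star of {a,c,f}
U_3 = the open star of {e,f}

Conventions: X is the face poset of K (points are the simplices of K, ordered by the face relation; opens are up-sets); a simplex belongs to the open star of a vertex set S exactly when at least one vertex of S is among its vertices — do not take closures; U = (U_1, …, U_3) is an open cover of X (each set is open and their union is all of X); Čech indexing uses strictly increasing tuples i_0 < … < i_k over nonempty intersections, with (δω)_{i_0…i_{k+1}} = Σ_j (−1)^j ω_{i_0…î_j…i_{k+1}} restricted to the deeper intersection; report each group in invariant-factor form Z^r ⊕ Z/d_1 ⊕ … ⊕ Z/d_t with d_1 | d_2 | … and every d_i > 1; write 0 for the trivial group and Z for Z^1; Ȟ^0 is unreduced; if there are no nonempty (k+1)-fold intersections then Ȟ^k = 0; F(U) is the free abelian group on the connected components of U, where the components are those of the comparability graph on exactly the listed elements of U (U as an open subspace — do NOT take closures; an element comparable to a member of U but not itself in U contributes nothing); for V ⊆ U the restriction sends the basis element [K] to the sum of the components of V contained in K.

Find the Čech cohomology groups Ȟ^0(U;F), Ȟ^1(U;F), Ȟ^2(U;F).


Ȟ^0 ≅ Z,  Ȟ^1 ≅ Z,  Ȟ^2 ≅ 0

nerve simplices:
  U1={{a},{b},{d},{a,c},{a,d},{a,e},{a,f},{b,d},{b,f},{c,d},{d,f},{a,c,e},{a,c,f},{a,d,f},{c,d,f}} U2={{a},{c},{f},{a,c},{a,d},{a,e},{a,f},{b,f},{c,d},{c,e},{c,f},{d,f},{e,f},{a,c,e},{a,c,f},{a,d,f},{c,d,f},{c,e,f}} U3={{e},{f},{a,e},{a,f},{b,f},{c,e},{c,f},{d,f},{e,f},{a,c,e},{a,c,f},{a,d,f},{c,d,f},{c,e,f}}
  U12={{a},{a,c},{a,d},{a,e},{a,f},{b,f},{c,d},{d,f},{a,c,e},{a,c,f},{a,d,f},{c,d,f}} U13={{a,e},{a,f},{b,f},{d,f},{a,c,e},{a,c,f},{a,d,f},{c,d,f}} U23={{f},{a,e},{a,f},{b,f},{c,e},{c,f},{d,f},{e,f},{a,c,e},{a,c,f},{a,d,f},{c,d,f},{c,e,f}}
  U123={{a,e},{a,f},{b,f},{d,f},{a,c,e},{a,c,f},{a,d,f},{c,d,f}}
components per intersection:
  U1: {{a},{b},{d},{a,c},{a,d},{a,e},{a,f},{b,d},{b,f},{c,d},{d,f},{a,c,e},{a,c,f},{a,d,f},{c,d,f}}
  U2: {{a},{c},{f},{a,c},{a,d},{a,e},{a,f},{b,f},{c,d},{c,e},{c,f},{d,f},{e,f},{a,c,e},{a,c,f},{a,d,f},{c,d,f},{c,e,f}}
  U3: {{e},{f},{a,e},{a,f},{b,f},{c,e},{c,f},{d,f},{e,f},{a,c,e},{a,c,f},{a,d,f},{c,d,f},{c,e,f}}
  U12: {{a},{a,c},{a,d},{a,e},{a,f},{c,d},{d,f},{a,c,e},{a,c,f},{a,d,f},{c,d,f}} {{b,f}}
  U13: {{a,e},{a,c,e}} {{a,f},{d,f},{a,c,f},{a,d,f},{c,d,f}} {{b,f}}
  U23: {{f},{a,e},{a,f},{b,f},{c,e},{c,f},{d,f},{e,f},{a,c,e},{a,c,f},{a,d,f},{c,d,f},{c,e,f}}
  U123: {{a,e},{a,c,e}} {{a,f},{d,f},{a,c,f},{a,d,f},{c,d,f}} {{b,f}}
C dims 3,6,3; δ0: rk 2, SNF 1^2; δ1: rk 3, SNF 1^3
degree 0: 3−2−0 = 1 → Ȟ^0 ≅ Z
degree 1: 6−3−2 = 1 → Ȟ^1 ≅ Z
degree 2: 3−0−3 = 0 → Ȟ^2 ≅ 0


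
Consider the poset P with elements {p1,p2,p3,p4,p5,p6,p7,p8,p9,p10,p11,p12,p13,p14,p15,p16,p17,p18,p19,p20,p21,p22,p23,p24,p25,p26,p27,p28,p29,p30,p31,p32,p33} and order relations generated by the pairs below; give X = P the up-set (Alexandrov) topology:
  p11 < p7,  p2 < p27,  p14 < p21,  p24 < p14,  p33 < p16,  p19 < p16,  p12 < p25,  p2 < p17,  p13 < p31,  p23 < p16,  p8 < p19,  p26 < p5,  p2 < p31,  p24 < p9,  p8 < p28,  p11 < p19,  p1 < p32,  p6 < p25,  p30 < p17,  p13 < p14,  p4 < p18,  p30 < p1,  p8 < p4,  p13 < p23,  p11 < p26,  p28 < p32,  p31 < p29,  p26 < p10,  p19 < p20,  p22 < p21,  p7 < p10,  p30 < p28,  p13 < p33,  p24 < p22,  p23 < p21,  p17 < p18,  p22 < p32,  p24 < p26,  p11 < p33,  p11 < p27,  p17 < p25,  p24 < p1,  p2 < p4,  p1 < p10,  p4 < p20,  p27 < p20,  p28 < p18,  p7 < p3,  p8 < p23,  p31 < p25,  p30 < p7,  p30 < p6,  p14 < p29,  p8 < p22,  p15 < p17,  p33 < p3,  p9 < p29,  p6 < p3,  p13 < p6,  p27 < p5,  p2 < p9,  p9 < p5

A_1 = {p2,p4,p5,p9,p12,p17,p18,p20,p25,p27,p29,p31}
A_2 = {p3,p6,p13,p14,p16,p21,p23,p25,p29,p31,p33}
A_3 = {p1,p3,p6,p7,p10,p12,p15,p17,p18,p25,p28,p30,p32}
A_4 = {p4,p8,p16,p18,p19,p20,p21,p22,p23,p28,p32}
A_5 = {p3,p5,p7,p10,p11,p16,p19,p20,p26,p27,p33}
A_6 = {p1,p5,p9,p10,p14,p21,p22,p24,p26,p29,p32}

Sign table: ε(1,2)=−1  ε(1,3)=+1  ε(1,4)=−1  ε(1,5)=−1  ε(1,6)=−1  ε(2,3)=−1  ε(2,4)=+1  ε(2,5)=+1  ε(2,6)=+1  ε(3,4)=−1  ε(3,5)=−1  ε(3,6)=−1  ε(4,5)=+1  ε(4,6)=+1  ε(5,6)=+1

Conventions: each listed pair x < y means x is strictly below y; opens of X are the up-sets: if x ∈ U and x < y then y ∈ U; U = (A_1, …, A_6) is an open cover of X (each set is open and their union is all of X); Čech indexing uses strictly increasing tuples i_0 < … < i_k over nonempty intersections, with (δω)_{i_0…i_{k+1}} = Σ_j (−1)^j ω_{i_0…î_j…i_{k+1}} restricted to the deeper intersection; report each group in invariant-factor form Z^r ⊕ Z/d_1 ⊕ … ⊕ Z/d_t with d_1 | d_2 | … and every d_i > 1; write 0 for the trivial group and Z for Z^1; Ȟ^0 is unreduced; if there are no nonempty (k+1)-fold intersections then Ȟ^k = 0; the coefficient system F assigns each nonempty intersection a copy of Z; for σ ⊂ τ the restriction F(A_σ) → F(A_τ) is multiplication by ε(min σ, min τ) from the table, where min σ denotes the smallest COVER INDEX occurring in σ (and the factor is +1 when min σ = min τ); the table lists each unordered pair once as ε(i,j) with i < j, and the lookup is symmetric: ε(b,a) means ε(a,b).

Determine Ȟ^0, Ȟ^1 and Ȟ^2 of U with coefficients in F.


nerve of the cover:
  A12={p25,p29,p31} A13={p12,p17,p18,p25} A14={p4,p18,p20} A15={p5,p20,p27} A16={p5,p9,p29} A23={p3,p6,p25} A24={p16,p21,p23} A25={p3,p16,p33} A26={p14,p21,p29} A34={p18,p28,p32} A35={p3,p7,p10} A36={p1,p10,p32} A45={p16,p19,p20} A46={p21,p22,p32} A56={p5,p10,p26}
  A123={p25} A126={p29} A134={p18} A145={p20} A156={p5} A235={p3} A245={p16} A246={p21} A346={p32} A356={p10}
C dims 6,15,10; δ0: rk 5, SNF 1^5; δ1: rk 10, SNF 1^9·2
Ȟ^0 = (6 − 5) − 0 = 1, so Ȟ^0 ≅ Z
Ȟ^1 = (15 − 10) − 5 = 0, so Ȟ^1 ≅ 0
Ȟ^2 = (10 − 0) − 10 = 0 plus torsion [2], so Ȟ^2 ≅ Z/2

Ȟ^0 = Z; Ȟ^1 = 0; Ȟ^2 = Z/2
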